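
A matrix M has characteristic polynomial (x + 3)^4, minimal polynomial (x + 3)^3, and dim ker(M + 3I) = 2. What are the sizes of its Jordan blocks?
λ = -3: algebraic multiplicity 4 (exponent in χ_M), largest block size 3 (exponent in m_M), 2 blocks (geometric multiplicity). These force block sizes [3, 1].

Jordan blocks: (-3, 3), (-3, 1)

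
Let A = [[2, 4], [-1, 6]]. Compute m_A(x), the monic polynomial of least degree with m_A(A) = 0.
The characteristic polynomial factors as (x - 4)^2. The minimal polynomial is ∏(x - λ)^{k_λ} where k_λ is the size of the largest Jordan block at λ.

For λ = 4: rank(A - 4I) = 1, and the largest Jordan block has size 2 (the smallest k with rank((A - 4I)^k) = rank((A - 4I)^(k+1))).

So m_A(x) = (x - 4)^2.

m_A(x) = (x - 4)^2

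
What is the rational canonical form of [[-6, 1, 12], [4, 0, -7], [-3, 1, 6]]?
R = [[0, 0, 3], [1, 0, -3], [0, 1, 0]]

The invariant factors of A (the non-unit diagonal entries of the Smith normal form of xI - A over ℚ[x]) are x^3 + 3x - 3, each dividing the next. The characteristic polynomial is their product, x^3 + 3x - 3.

The rational canonical form is the block-diagonal matrix of companion matrices C(f_i):
R = [[0, 0, 3], [1, 0, -3], [0, 1, 0]].

Note the characteristic polynomial does not split into linear factors over ℚ, so A has no Jordan form over ℚ; the rational canonical form exists over any field.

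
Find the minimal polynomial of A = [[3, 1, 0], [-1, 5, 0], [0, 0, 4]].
m_A(x) = (x - 4)^2

The characteristic polynomial factors as (x - 4)^3. The minimal polynomial is ∏(x - λ)^{k_λ} where k_λ is the size of the largest Jordan block at λ.

For λ = 4: rank(A - 4I) = 1, and the largest Jordan block has size 2 (the smallest k with rank((A - 4I)^k) = rank((A - 4I)^(k+1))).

So m_A(x) = (x - 4)^2.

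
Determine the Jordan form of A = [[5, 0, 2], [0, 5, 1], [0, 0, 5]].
J = [[5, 1, 0], [0, 5, 0], [0, 0, 5]]

The characteristic polynomial is det(xI - A) = (x - 5)^3, so the eigenvalues are 5 (algebraic multiplicity 3).

For λ = 5: rank(A - 5I) = 1, rank((A - 5I)^2) = 0. The eigenspace has dimension 3 - 1 = 2, so there are 2 Jordan blocks; the rank sequence gives block sizes [2, 1].

Assembling the blocks gives the Jordan form J above.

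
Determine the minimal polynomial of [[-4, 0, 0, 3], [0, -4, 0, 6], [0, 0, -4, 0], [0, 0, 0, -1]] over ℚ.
The characteristic polynomial factors as (x + 1)(x + 4)^3. The minimal polynomial is ∏(x - λ)^{k_λ} where k_λ is the size of the largest Jordan block at λ.

For λ = -4: rank(A + 4I) = 1, and the largest Jordan block has size 1 (the smallest k with rank((A + 4I)^k) = rank((A + 4I)^(k+1))).
For λ = -1: rank(A + I) = 3, and the largest Jordan block has size 1 (the smallest k with rank((A + I)^k) = rank((A + I)^(k+1))).

So m_A(x) = (x + 1)(x + 4).

m_A(x) = (x + 1)(x + 4)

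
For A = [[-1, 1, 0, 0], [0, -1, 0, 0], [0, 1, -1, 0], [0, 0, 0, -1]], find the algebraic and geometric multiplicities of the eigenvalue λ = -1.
algebraic multiplicity 4, geometric multiplicity 3

The characteristic polynomial is (x + 1)^4, so the factor x + 1 appears with exponent 4: the algebraic multiplicity is 4.

rank(A + I) = 1, so the eigenspace has dimension 4 - 1 = 3: the geometric multiplicity is 3.

Since 3 < 4, A is not diagonalizable.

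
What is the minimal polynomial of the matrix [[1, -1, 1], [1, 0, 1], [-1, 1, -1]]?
The characteristic polynomial factors as x^3. The minimal polynomial is ∏(x - λ)^{k_λ} where k_λ is the size of the largest Jordan block at λ.

For λ = 0: rank(A) = 2, and the largest Jordan block has size 3 (the smallest k with rank(A^k) = rank(A^(k+1))).

So m_A(x) = x^3.

m_A(x) = x^3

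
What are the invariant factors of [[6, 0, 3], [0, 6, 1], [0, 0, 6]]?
x - 6, (x - 6)^2

The Jordan structure of A has elementary divisors (x - 6)^2, (x - 6). Arranging the block sizes at each eigenvalue in decreasing order and taking row products gives the invariant factors.

Invariant factors (smallest first, each dividing the next): x - 6, (x - 6)^2.

Check: the last factor (x - 6)^2 is the minimal polynomial, and the product (x - 6)^3 is the characteristic polynomial.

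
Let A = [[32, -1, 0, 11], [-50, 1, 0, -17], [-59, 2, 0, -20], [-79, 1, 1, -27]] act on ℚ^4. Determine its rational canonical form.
The invariant factors of A (the non-unit diagonal entries of the Smith normal form of xI - A over ℚ[x]) are (x - 6)(x^3 - 3x - 1), each dividing the next. The characteristic polynomial is their product, (x - 6)(x^3 - 3x - 1).

The rational canonical form is the block-diagonal matrix of companion matrices C(f_i):
R = [[0, 0, 0, -6], [1, 0, 0, -17], [0, 1, 0, 3], [0, 0, 1, 6]].

Note the characteristic polynomial does not split into linear factors over ℚ, so A has no Jordan form over ℚ; the rational canonical form exists over any field.

R = [[0, 0, 0, -6], [1, 0, 0, -17], [0, 1, 0, 3], [0, 0, 1, 6]]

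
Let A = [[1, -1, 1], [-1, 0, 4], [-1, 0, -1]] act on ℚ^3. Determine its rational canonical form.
The invariant factors of A (the non-unit diagonal entries of the Smith normal form of xI - A over ℚ[x]) are x^3 - x - 5, each dividing the next. The characteristic polynomial is their product, x^3 - x - 5.

The rational canonical form is the block-diagonal matrix of companion matrices C(f_i):
R = [[0, 0, 5], [1, 0, 1], [0, 1, 0]].

Note the characteristic polynomial does not split into linear factors over ℚ, so A has no Jordan form over ℚ; the rational canonical form exists over any field.

R = [[0, 0, 5], [1, 0, 1], [0, 1, 0]]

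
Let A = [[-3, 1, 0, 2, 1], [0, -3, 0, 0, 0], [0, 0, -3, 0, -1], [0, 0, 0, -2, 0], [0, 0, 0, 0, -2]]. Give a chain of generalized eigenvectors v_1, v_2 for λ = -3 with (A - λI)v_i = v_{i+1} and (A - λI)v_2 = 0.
We seek v_1 ∈ ker((A + 3I)^2) \ ker(A + 3I), then set v_{i+1} = (A + 3I) v_i.

One such chain is v_1 = [[0, 1, 2, 0, 0]]^T, v_2 = [[1, 0, 0, 0, 0]]^T. Check: (A + 3I) v_2 = [[0, 0, 0, 0, 0]]^T = 0.

v_1 = [[0, 1, 2, 0, 0]]^T, v_2 = [[1, 0, 0, 0, 0]]^T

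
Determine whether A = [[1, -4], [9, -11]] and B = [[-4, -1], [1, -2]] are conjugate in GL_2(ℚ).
trace(A) = -10 but trace(B) = -6. The trace is a similarity invariant, so A and B are not similar.

No.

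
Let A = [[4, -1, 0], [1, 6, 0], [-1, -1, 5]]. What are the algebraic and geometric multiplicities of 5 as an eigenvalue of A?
algebraic multiplicity 3, geometric multiplicity 2

The characteristic polynomial is (x - 5)^3, so the factor x - 5 appears with exponent 3: the algebraic multiplicity is 3.

rank(A - 5I) = 1, so the eigenspace has dimension 3 - 1 = 2: the geometric multiplicity is 2.

Since 2 < 3, A is not diagonalizable.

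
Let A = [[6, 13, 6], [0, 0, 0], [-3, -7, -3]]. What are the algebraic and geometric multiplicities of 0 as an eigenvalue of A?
The characteristic polynomial is x^2(x - 3), so the factor x appears with exponent 2: the algebraic multiplicity is 2.

rank(A) = 2, so the eigenspace has dimension 3 - 2 = 1: the geometric multiplicity is 1.

Since 1 < 2, A is not diagonalizable.

algebraic multiplicity 2, geometric multiplicity 1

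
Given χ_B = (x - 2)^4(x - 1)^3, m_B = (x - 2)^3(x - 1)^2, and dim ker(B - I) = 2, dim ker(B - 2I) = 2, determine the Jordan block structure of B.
λ = 1: algebraic multiplicity 3 (exponent in χ_B), largest block size 2 (exponent in m_B), 2 blocks (geometric multiplicity). These force block sizes [2, 1].
λ = 2: algebraic multiplicity 4 (exponent in χ_B), largest block size 3 (exponent in m_B), 2 blocks (geometric multiplicity). These force block sizes [3, 1].

Jordan blocks: (1, 2), (1, 1), (2, 3), (2, 1)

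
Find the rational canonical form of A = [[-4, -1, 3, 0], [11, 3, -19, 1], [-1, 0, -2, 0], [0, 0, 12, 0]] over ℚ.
R = [[0, 0, 0, 12], [1, 0, 0, -8], [0, 1, 0, -4], [0, 0, 1, -3]]

The invariant factors of A (the non-unit diagonal entries of the Smith normal form of xI - A over ℚ[x]) are (x + 3)(x^3 + 4x - 4), each dividing the next. The characteristic polynomial is their product, (x + 3)(x^3 + 4x - 4).

The rational canonical form is the block-diagonal matrix of companion matrices C(f_i):
R = [[0, 0, 0, 12], [1, 0, 0, -8], [0, 1, 0, -4], [0, 0, 1, -3]].

Note the characteristic polynomial does not split into linear factors over ℚ, so A has no Jordan form over ℚ; the rational canonical form exists over any field.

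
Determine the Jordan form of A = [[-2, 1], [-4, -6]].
J = [[-4, 1], [0, -4]]

The characteristic polynomial is det(xI - A) = (x + 4)^2, so the eigenvalues are -4 (algebraic multiplicity 2).

For λ = -4: rank(A + 4I) = 1, rank((A + 4I)^2) = 0. The eigenspace has dimension 2 - 1 = 1, so there is 1 Jordan block; the rank sequence gives block sizes [2].

Assembling the blocks gives the Jordan form J above.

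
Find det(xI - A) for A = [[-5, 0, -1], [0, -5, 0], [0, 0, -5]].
xI - A = [[x + 5, 0, 1], [0, x + 5, 0], [0, 0, x + 5]].

Expanding det(xI - A) along the first row:
det(xI - A) = + (x + 5)·det([[x + 5, 0], [0, x + 5]]) - (0)·det([[0, 0], [0, x + 5]]) + (1)·det([[0, x + 5], [0, 0]]).

Evaluating gives χ_A(x) = x^3 + 15x^2 + 75x + 125 = (x + 5)^3.

χ_A(x) = (x + 5)^3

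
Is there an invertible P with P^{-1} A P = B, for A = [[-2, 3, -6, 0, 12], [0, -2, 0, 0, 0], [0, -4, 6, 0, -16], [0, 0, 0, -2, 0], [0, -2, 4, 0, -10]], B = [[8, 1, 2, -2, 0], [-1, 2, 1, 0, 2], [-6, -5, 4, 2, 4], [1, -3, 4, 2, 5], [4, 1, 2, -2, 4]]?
No.

trace(A) = -10 but trace(B) = 20. The trace is a similarity invariant, so A and B are not similar.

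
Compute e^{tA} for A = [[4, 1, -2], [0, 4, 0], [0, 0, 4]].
e^{tA} = [[e^{4*t}, t*e^{4*t}, -2*t*e^{4*t}], [0, e^{4*t}, 0], [0, 0, e^{4*t}]]

A has Jordan form J = [[4, 1, 0], [0, 4, 0], [0, 0, 4]] with A = PJP^{-1}, so e^{tA} = P e^{tJ} P^{-1}.

For a Jordan block J_k(λ), e^{tJ_k(λ)} = e^{λt} · (I + tN + t^2 N^2/2! + ... + t^{k-1} N^{k-1}/(k-1)!) where N is the nilpotent superdiagonal part.

Assembling the blocks and conjugating back gives the entries of e^{tA} as shown above.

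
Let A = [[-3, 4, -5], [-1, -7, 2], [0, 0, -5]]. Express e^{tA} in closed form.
e^{tA} = [[(2*t + 1)*e^{-5*t}, 4*t*e^{-5*t}, t*(-t - 5)*e^{-5*t}], [-t*e^{-5*t}, (1 - 2*t)*e^{-5*t}, t*(t + 4)*e^{-5*t}/2], [0, 0, e^{-5*t}]]

A has Jordan form J = [[-5, 1, 0], [0, -5, 1], [0, 0, -5]] with A = PJP^{-1}, so e^{tA} = P e^{tJ} P^{-1}.

For a Jordan block J_k(λ), e^{tJ_k(λ)} = e^{λt} · (I + tN + t^2 N^2/2! + ... + t^{k-1} N^{k-1}/(k-1)!) where N is the nilpotent superdiagonal part.

Assembling the blocks and conjugating back gives the entries of e^{tA} as shown above.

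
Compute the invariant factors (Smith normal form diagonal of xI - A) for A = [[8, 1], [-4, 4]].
(x - 6)^2

The Jordan structure of A has elementary divisors (x - 6)^2. Arranging the block sizes at each eigenvalue in decreasing order and taking row products gives the invariant factors.

Invariant factors (smallest first, each dividing the next): (x - 6)^2.

Check: the last factor (x - 6)^2 is the minimal polynomial, and the product (x - 6)^2 is the characteristic polynomial.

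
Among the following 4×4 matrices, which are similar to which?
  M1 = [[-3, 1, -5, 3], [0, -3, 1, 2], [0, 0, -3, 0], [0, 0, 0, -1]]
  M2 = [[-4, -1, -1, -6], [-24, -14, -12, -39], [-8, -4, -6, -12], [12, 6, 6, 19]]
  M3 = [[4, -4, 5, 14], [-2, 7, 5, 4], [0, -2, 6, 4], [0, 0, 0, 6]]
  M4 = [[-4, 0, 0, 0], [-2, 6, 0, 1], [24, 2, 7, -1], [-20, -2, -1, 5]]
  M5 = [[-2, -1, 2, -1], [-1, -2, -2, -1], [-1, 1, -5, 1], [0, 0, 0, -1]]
5 classes: {M1}, {M2}, {M3}, {M4}, {M5}

Characteristic polynomials: χ_{M1} = (x + 1)(x + 3)^3, χ_{M2} = (x - 1)(x + 2)^3, χ_{M3} = (x - 6)^3(x - 5), χ_{M4} = (x - 6)^3(x + 4), χ_{M5} = (x + 1)(x + 3)^3.

{M1}: invariant factors (x + 1)(x + 3)^3.

{M2}: invariant factors x + 2, (x - 1)(x + 2)^2.

{M3}: invariant factors x - 6, (x - 6)^2(x - 5).

{M4}: invariant factors (x - 6)^3(x + 4).

{M5}: invariant factors x + 3, (x + 1)(x + 3)^2.

Matrices are similar if and only if their invariant-factor lists agree; the partition into similarity classes is {M1}, {M2}, {M3}, {M4}, {M5}.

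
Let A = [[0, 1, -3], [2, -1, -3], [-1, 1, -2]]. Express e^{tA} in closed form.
e^{tA} = [[-t*e^{-2*t} + e^{t}, t*e^{-2*t}, -e^{t} + e^{-2*t}], [(-t + e^{3*t} - 1)*e^{-2*t}, (t + 1)*e^{-2*t}, -e^{t} + e^{-2*t}], [-t*e^{-2*t}, t*e^{-2*t}, e^{-2*t}]]

A has Jordan form J = [[-2, 1, 0], [0, -2, 0], [0, 0, 1]] with A = PJP^{-1}, so e^{tA} = P e^{tJ} P^{-1}.

For a Jordan block J_k(λ), e^{tJ_k(λ)} = e^{λt} · (I + tN + t^2 N^2/2! + ... + t^{k-1} N^{k-1}/(k-1)!) where N is the nilpotent superdiagonal part.

Assembling the blocks and conjugating back gives the entries of e^{tA} as shown above.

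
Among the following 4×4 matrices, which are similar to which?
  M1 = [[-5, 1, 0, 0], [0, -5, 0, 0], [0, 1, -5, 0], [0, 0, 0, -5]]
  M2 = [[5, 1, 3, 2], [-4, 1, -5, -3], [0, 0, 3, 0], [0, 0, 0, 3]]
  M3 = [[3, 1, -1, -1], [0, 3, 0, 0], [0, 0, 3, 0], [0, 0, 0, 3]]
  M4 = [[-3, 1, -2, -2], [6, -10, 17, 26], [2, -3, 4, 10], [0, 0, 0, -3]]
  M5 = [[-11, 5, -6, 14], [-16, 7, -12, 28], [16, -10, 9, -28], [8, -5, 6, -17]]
5 classes: {M1}, {M2}, {M3}, {M4}, {M5}

Characteristic polynomials: χ_{M1} = (x + 5)^4, χ_{M2} = (x - 3)^4, χ_{M3} = (x - 3)^4, χ_{M4} = (x + 3)^4, χ_{M5} = (x + 3)^4.

{M1}: invariant factors x + 5, x + 5, (x + 5)^2.

{M2}: invariant factors x - 3, (x - 3)^3.

{M3}: invariant factors x - 3, x - 3, (x - 3)^2.

{M4}: invariant factors x + 3, (x + 3)^3.

{M5}: invariant factors x + 3, x + 3, (x + 3)^2.

Matrices are similar if and only if their invariant-factor lists agree; the partition into similarity classes is {M1}, {M2}, {M3}, {M4}, {M5}.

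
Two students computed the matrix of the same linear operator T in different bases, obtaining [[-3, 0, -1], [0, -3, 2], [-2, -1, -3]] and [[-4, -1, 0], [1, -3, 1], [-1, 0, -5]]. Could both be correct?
trace(A) = -9 but trace(B) = -12. The trace is a similarity invariant, so A and B are not similar.

No.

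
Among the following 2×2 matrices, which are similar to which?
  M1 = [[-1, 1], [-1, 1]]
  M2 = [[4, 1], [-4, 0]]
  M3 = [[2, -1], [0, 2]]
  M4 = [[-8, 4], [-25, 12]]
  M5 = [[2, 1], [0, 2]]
Characteristic polynomials: χ_{M1} = x^2, χ_{M2} = (x - 2)^2, χ_{M3} = (x - 2)^2, χ_{M4} = (x - 2)^2, χ_{M5} = (x - 2)^2.

{M1}: invariant factors x^2.

{M2, M3, M4, M5}: invariant factors (x - 2)^2.

Matrices are similar if and only if their invariant-factor lists agree; the partition into similarity classes is {M1}, {M2, M3, M4, M5}.

2 classes: {M1}, {M2, M3, M4, M5}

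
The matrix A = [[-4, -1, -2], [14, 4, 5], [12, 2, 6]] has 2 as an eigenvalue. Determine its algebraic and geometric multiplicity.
The characteristic polynomial is (x - 2)^3, so the factor x - 2 appears with exponent 3: the algebraic multiplicity is 3.

rank(A - 2I) = 2, so the eigenspace has dimension 3 - 2 = 1: the geometric multiplicity is 1.

Since 1 < 3, A is not diagonalizable.

algebraic multiplicity 3, geometric multiplicity 1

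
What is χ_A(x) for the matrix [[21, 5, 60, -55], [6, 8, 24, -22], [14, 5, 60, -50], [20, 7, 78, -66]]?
χ_A(x) = (x - 6)^3(x - 5)

xI - A = [[x - 21, -5, -60, 55], [-6, x - 8, -24, 22], [-14, -5, x - 60, 50], [-20, -7, -78, x + 66]].

Expanding det(xI - A) along the first row:
det(xI - A) = + (x - 21)·det([[x - 8, -24, 22], [-5, x - 60, 50], [-7, -78, x + 66]]) - (-5)·det([[-6, -24, 22], [-14, x - 60, 50], [-20, -78, x + 66]]) + (-60)·det([[-6, x - 8, 22], [-14, -5, 50], [-20, -7, x + 66]]) - (55)·det([[-6, x - 8, -24], [-14, -5, x - 60], [-20, -7, -78]]).

Evaluating gives χ_A(x) = x^4 - 23x^3 + 198x^2 - 756x + 1080 = (x - 6)^3(x - 5).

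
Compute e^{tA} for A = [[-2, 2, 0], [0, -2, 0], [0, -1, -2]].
e^{tA} = [[e^{-2*t}, 2*t*e^{-2*t}, 0], [0, e^{-2*t}, 0], [0, -t*e^{-2*t}, e^{-2*t}]]

A has Jordan form J = [[-2, 1, 0], [0, -2, 0], [0, 0, -2]] with A = PJP^{-1}, so e^{tA} = P e^{tJ} P^{-1}.

For a Jordan block J_k(λ), e^{tJ_k(λ)} = e^{λt} · (I + tN + t^2 N^2/2! + ... + t^{k-1} N^{k-1}/(k-1)!) where N is the nilpotent superdiagonal part.

Assembling the blocks and conjugating back gives the entries of e^{tA} as shown above.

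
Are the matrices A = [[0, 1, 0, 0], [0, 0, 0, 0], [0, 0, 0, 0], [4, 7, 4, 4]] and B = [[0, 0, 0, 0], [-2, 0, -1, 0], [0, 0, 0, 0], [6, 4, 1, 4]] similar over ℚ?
Yes.

Two matrices over a field are similar if and only if they have the same invariant factors.

Both A and B have characteristic polynomial x^3(x - 4) and minimal polynomial x^2(x - 4). Computing further, both have invariant factors x, x^2(x - 4). Hence A and B are similar.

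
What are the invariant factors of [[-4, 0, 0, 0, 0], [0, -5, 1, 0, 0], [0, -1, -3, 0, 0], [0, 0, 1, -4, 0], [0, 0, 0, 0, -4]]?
The Jordan structure of A has elementary divisors (x + 4)^3, (x + 4), (x + 4). Arranging the block sizes at each eigenvalue in decreasing order and taking row products gives the invariant factors.

Invariant factors (smallest first, each dividing the next): x + 4, x + 4, (x + 4)^3.

Check: the last factor (x + 4)^3 is the minimal polynomial, and the product (x + 4)^5 is the characteristic polynomial.

x + 4, x + 4, (x + 4)^3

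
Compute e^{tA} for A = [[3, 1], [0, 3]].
A has Jordan form J = [[3, 1], [0, 3]] with A = PJP^{-1}, so e^{tA} = P e^{tJ} P^{-1}.

For a Jordan block J_k(λ), e^{tJ_k(λ)} = e^{λt} · (I + tN + t^2 N^2/2! + ... + t^{k-1} N^{k-1}/(k-1)!) where N is the nilpotent superdiagonal part.

Assembling the blocks and conjugating back gives the entries of e^{tA} as shown above.

e^{tA} = [[e^{3*t}, t*e^{3*t}], [0, e^{3*t}]]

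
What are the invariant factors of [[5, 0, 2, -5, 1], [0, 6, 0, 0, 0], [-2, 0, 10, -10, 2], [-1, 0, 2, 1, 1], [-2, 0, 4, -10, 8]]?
The Jordan structure of A has elementary divisors (x - 6)^2, (x - 6), (x - 6), (x - 6). Arranging the block sizes at each eigenvalue in decreasing order and taking row products gives the invariant factors.

Invariant factors (smallest first, each dividing the next): x - 6, x - 6, x - 6, (x - 6)^2.

Check: the last factor (x - 6)^2 is the minimal polynomial, and the product (x - 6)^5 is the characteristic polynomial.

x - 6, x - 6, x - 6, (x - 6)^2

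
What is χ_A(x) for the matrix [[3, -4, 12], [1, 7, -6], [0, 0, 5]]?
xI - A = [[x - 3, 4, -12], [-1, x - 7, 6], [0, 0, x - 5]].

Expanding det(xI - A) along the first row:
det(xI - A) = + (x - 3)·det([[x - 7, 6], [0, x - 5]]) - (4)·det([[-1, 6], [0, x - 5]]) + (-12)·det([[-1, x - 7], [0, 0]]).

Evaluating gives χ_A(x) = x^3 - 15x^2 + 75x - 125 = (x - 5)^3.

χ_A(x) = (x - 5)^3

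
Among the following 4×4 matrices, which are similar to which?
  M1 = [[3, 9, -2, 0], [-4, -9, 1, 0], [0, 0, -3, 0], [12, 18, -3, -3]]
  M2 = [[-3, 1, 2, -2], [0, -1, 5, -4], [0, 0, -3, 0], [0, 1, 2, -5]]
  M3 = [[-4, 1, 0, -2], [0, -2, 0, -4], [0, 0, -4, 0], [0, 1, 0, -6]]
Characteristic polynomials: χ_{M1} = (x + 3)^4, χ_{M2} = (x + 3)^4, χ_{M3} = (x + 4)^4.

{M1, M2}: invariant factors x + 3, (x + 3)^3.

{M3}: invariant factors x + 4, x + 4, (x + 4)^2.

Matrices are similar if and only if their invariant-factor lists agree; the partition into similarity classes is {M1, M2}, {M3}.

2 classes: {M1, M2}, {M3}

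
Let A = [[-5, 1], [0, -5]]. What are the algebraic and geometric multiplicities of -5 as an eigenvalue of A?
The characteristic polynomial is (x + 5)^2, so the factor x + 5 appears with exponent 2: the algebraic multiplicity is 2.

rank(A + 5I) = 1, so the eigenspace has dimension 2 - 1 = 1: the geometric multiplicity is 1.

Since 1 < 2, A is not diagonalizable.

algebraic multiplicity 2, geometric multiplicity 1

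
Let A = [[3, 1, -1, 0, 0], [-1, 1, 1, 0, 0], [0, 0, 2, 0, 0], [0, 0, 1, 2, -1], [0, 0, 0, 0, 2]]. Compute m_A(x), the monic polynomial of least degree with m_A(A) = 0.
m_A(x) = (x - 2)^2

The characteristic polynomial factors as (x - 2)^5. The minimal polynomial is ∏(x - λ)^{k_λ} where k_λ is the size of the largest Jordan block at λ.

For λ = 2: rank(A - 2I) = 2, and the largest Jordan block has size 2 (the smallest k with rank((A - 2I)^k) = rank((A - 2I)^(k+1))).

So m_A(x) = (x - 2)^2.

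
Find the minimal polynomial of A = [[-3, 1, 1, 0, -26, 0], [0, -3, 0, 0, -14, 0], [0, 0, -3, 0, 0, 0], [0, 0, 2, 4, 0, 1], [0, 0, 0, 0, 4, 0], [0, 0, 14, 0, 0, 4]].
The characteristic polynomial factors as (x - 4)^3(x + 3)^3. The minimal polynomial is ∏(x - λ)^{k_λ} where k_λ is the size of the largest Jordan block at λ.

For λ = -3: rank(A + 3I) = 4, and the largest Jordan block has size 2 (the smallest k with rank((A + 3I)^k) = rank((A + 3I)^(k+1))).
For λ = 4: rank(A - 4I) = 4, and the largest Jordan block has size 2 (the smallest k with rank((A - 4I)^k) = rank((A - 4I)^(k+1))).

So m_A(x) = (x - 4)^2(x + 3)^2.

m_A(x) = (x - 4)^2(x + 3)^2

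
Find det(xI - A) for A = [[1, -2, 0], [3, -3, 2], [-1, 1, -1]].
xI - A = [[x - 1, 2, 0], [-3, x + 3, -2], [1, -1, x + 1]].

Expanding det(xI - A) along the first row:
det(xI - A) = + (x - 1)·det([[x + 3, -2], [-1, x + 1]]) - (2)·det([[-3, -2], [1, x + 1]]) + (0)·det([[-3, x + 3], [1, -1]]).

Evaluating gives χ_A(x) = x^3 + 3x^2 + 3x + 1 = (x + 1)^3.

χ_A(x) = (x + 1)^3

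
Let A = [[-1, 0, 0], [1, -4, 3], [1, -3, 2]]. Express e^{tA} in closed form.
e^{tA} = [[e^{-t}, 0, 0], [t*e^{-t}, (1 - 3*t)*e^{-t}, 3*t*e^{-t}], [t*e^{-t}, -3*t*e^{-t}, (3*t + 1)*e^{-t}]]

A has Jordan form J = [[-1, 1, 0], [0, -1, 0], [0, 0, -1]] with A = PJP^{-1}, so e^{tA} = P e^{tJ} P^{-1}.

For a Jordan block J_k(λ), e^{tJ_k(λ)} = e^{λt} · (I + tN + t^2 N^2/2! + ... + t^{k-1} N^{k-1}/(k-1)!) where N is the nilpotent superdiagonal part.

Assembling the blocks and conjugating back gives the entries of e^{tA} as shown above.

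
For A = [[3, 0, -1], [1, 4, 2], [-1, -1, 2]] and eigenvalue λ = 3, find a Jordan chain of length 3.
We seek v_1 ∈ ker((A - 3I)^3) \ ker((A - 3I)^2), then set v_{i+1} = (A - 3I) v_i.

One such chain is v_1 = [[0, 1, 0]]^T, v_2 = [[0, 1, -1]]^T, v_3 = [[1, -1, 0]]^T. Check: (A - 3I) v_3 = [[0, 0, 0]]^T = 0.

v_1 = [[0, 1, 0]]^T, v_2 = [[0, 1, -1]]^T, v_3 = [[1, -1, 0]]^T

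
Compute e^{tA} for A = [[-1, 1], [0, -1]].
e^{tA} = [[e^{-t}, t*e^{-t}], [0, e^{-t}]]

A has Jordan form J = [[-1, 1], [0, -1]] with A = PJP^{-1}, so e^{tA} = P e^{tJ} P^{-1}.

For a Jordan block J_k(λ), e^{tJ_k(λ)} = e^{λt} · (I + tN + t^2 N^2/2! + ... + t^{k-1} N^{k-1}/(k-1)!) where N is the nilpotent superdiagonal part.

Assembling the blocks and conjugating back gives the entries of e^{tA} as shown above.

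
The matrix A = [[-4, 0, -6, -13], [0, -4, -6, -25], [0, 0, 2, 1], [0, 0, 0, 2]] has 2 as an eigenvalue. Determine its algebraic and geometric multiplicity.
The characteristic polynomial is (x - 2)^2(x + 4)^2, so the factor x - 2 appears with exponent 2: the algebraic multiplicity is 2.

rank(A - 2I) = 3, so the eigenspace has dimension 4 - 3 = 1: the geometric multiplicity is 1.

Since 1 < 2, A is not diagonalizable.

algebraic multiplicity 2, geometric multiplicity 1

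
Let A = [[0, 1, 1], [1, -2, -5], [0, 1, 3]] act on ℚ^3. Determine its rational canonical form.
R = [[0, 0, -2], [1, 0, 2], [0, 1, 1]]

The invariant factors of A (the non-unit diagonal entries of the Smith normal form of xI - A over ℚ[x]) are (x - 1)(x^2 - 2), each dividing the next. The characteristic polynomial is their product, (x - 1)(x^2 - 2).

The rational canonical form is the block-diagonal matrix of companion matrices C(f_i):
R = [[0, 0, -2], [1, 0, 2], [0, 1, 1]].

Note the characteristic polynomial does not split into linear factors over ℚ, so A has no Jordan form over ℚ; the rational canonical form exists over any field.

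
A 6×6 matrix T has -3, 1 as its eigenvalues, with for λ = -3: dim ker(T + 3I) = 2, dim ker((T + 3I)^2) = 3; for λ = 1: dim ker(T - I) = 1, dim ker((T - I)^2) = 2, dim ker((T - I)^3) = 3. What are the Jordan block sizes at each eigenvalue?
λ = -3: successive nullity increments [2, 1] count blocks of size ≥ k; block sizes are [2, 1].
λ = 1: successive nullity increments [1, 1, 1] count blocks of size ≥ k; block sizes are [3].

Jordan blocks: (-3, 2), (-3, 1), (1, 3)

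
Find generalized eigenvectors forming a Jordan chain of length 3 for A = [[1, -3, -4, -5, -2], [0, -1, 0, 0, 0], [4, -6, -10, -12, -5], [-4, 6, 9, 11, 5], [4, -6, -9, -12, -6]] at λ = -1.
We seek v_1 ∈ ker((A + I)^3) \ ker((A + I)^2), then set v_{i+1} = (A + I) v_i.

One such chain is v_1 = [[0, 0, -1, 0, 2]]^T, v_2 = [[0, 0, -1, 1, -1]]^T, v_3 = [[1, 0, 2, -2, 2]]^T. Check: (A + I) v_3 = [[0, 0, 0, 0, 0]]^T = 0.

v_1 = [[0, 0, -1, 0, 2]]^T, v_2 = [[0, 0, -1, 1, -1]]^T, v_3 = [[1, 0, 2, -2, 2]]^T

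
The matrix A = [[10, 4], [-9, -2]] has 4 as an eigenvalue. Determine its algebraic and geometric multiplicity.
algebraic multiplicity 2, geometric multiplicity 1

The characteristic polynomial is (x - 4)^2, so the factor x - 4 appears with exponent 2: the algebraic multiplicity is 2.

rank(A - 4I) = 1, so the eigenspace has dimension 2 - 1 = 1: the geometric multiplicity is 1.

Since 1 < 2, A is not diagonalizable.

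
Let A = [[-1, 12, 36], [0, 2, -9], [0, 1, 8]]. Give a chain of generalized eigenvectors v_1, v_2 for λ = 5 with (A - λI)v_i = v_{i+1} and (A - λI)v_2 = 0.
v_1 = [[2, 1, 0]]^T, v_2 = [[0, -3, 1]]^T

We seek v_1 ∈ ker((A - 5I)^2) \ ker(A - 5I), then set v_{i+1} = (A - 5I) v_i.

One such chain is v_1 = [[2, 1, 0]]^T, v_2 = [[0, -3, 1]]^T. Check: (A - 5I) v_2 = [[0, 0, 0]]^T = 0.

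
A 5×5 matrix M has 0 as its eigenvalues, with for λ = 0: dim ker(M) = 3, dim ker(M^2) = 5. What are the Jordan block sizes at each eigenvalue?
Jordan blocks: (0, 2), (0, 2), (0, 1)

λ = 0: successive nullity increments [3, 2] count blocks of size ≥ k; block sizes are [2, 2, 1].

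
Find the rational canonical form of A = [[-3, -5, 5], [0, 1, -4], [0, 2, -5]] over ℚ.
The invariant factors of A (the non-unit diagonal entries of the Smith normal form of xI - A over ℚ[x]) are x + 3, (x + 1)(x + 3), each dividing the next. The characteristic polynomial is their product, (x + 1)(x + 3)^2.

The rational canonical form is the block-diagonal matrix of companion matrices C(f_i):
R = [[-3, 0, 0], [0, 0, -3], [0, 1, -4]].

R = [[-3, 0, 0], [0, 0, -3], [0, 1, -4]]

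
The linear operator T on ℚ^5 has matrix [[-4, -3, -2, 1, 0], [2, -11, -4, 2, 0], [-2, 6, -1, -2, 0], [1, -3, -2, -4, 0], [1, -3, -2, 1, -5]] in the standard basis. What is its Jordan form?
J = [[-5, 1, 0, 0, 0], [0, -5, 0, 0, 0], [0, 0, -5, 0, 0], [0, 0, 0, -5, 0], [0, 0, 0, 0, -5]]

The characteristic polynomial is det(xI - A) = (x + 5)^5, so the eigenvalues are -5 (algebraic multiplicity 5).

For λ = -5: rank(A + 5I) = 1, rank((A + 5I)^2) = 0. The eigenspace has dimension 5 - 1 = 4, so there are 4 Jordan blocks; the rank sequence gives block sizes [2, 1, 1, 1].

Assembling the blocks gives the Jordan form J above.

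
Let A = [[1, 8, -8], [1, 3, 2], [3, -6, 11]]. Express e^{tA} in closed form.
A has Jordan form J = [[5, 1, 0], [0, 5, 0], [0, 0, 5]] with A = PJP^{-1}, so e^{tA} = P e^{tJ} P^{-1}.

For a Jordan block J_k(λ), e^{tJ_k(λ)} = e^{λt} · (I + tN + t^2 N^2/2! + ... + t^{k-1} N^{k-1}/(k-1)!) where N is the nilpotent superdiagonal part.

Assembling the blocks and conjugating back gives the entries of e^{tA} as shown above.

e^{tA} = [[(1 - 4*t)*e^{5*t}, 8*t*e^{5*t}, -8*t*e^{5*t}], [t*e^{5*t}, (1 - 2*t)*e^{5*t}, 2*t*e^{5*t}], [3*t*e^{5*t}, -6*t*e^{5*t}, (6*t + 1)*e^{5*t}]]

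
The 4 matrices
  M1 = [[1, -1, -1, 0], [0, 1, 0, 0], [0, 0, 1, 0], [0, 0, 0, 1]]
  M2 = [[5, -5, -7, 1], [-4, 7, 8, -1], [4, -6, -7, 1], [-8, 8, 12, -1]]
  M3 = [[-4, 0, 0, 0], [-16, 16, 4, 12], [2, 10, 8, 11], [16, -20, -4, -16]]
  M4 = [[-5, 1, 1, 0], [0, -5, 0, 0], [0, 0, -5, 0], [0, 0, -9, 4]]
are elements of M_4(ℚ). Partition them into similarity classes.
Characteristic polynomials: χ_{M1} = (x - 1)^4, χ_{M2} = (x - 1)^4, χ_{M3} = (x - 6)^2(x + 4)^2, χ_{M4} = (x - 4)(x + 5)^3.

{M1}: invariant factors x - 1, x - 1, (x - 1)^2.

{M2}: invariant factors (x - 1)^2, (x - 1)^2.

{M3}: invariant factors x + 4, (x - 6)^2(x + 4).

{M4}: invariant factors x + 5, (x - 4)(x + 5)^2.

Matrices are similar if and only if their invariant-factor lists agree; the partition into similarity classes is {M1}, {M2}, {M3}, {M4}.

4 classes: {M1}, {M2}, {M3}, {M4}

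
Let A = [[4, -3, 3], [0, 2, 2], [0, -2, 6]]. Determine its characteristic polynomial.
xI - A = [[x - 4, 3, -3], [0, x - 2, -2], [0, 2, x - 6]].

Expanding det(xI - A) along the first row:
det(xI - A) = + (x - 4)·det([[x - 2, -2], [2, x - 6]]) - (3)·det([[0, -2], [0, x - 6]]) + (-3)·det([[0, x - 2], [0, 2]]).

Evaluating gives χ_A(x) = x^3 - 12x^2 + 48x - 64 = (x - 4)^3.

χ_A(x) = (x - 4)^3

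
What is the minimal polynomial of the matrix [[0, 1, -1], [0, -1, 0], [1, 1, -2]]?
The characteristic polynomial factors as (x + 1)^3. The minimal polynomial is ∏(x - λ)^{k_λ} where k_λ is the size of the largest Jordan block at λ.

For λ = -1: rank(A + I) = 1, and the largest Jordan block has size 2 (the smallest k with rank((A + I)^k) = rank((A + I)^(k+1))).

So m_A(x) = (x + 1)^2.

m_A(x) = (x + 1)^2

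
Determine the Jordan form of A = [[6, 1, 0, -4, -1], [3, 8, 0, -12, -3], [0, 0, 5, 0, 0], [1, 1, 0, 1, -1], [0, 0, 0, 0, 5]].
J = [[5, 1, 0, 0, 0], [0, 5, 0, 0, 0], [0, 0, 5, 0, 0], [0, 0, 0, 5, 0], [0, 0, 0, 0, 5]]

The characteristic polynomial is det(xI - A) = (x - 5)^5, so the eigenvalues are 5 (algebraic multiplicity 5).

For λ = 5: rank(A - 5I) = 1, rank((A - 5I)^2) = 0. The eigenspace has dimension 5 - 1 = 4, so there are 4 Jordan blocks; the rank sequence gives block sizes [2, 1, 1, 1].

Assembling the blocks gives the Jordan form J above.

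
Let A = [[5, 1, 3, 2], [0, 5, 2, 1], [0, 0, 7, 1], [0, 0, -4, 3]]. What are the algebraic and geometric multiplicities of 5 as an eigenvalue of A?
The characteristic polynomial is (x - 5)^4, so the factor x - 5 appears with exponent 4: the algebraic multiplicity is 4.

rank(A - 5I) = 2, so the eigenspace has dimension 4 - 2 = 2: the geometric multiplicity is 2.

Since 2 < 4, A is not diagonalizable.

algebraic multiplicity 4, geometric multiplicity 2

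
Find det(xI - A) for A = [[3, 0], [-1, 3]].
χ_A(x) = (x - 3)^2

xI - A = [[x - 3, 0], [1, x - 3]].

Expanding det(xI - A) along the first row:
det(xI - A) = + (x - 3)·det([[x - 3]]) - (0)·det([[1]]).

Evaluating gives χ_A(x) = x^2 - 6x + 9 = (x - 3)^2.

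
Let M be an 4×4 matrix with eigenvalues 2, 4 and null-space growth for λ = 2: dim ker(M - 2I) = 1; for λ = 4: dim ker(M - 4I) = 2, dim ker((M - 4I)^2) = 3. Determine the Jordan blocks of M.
λ = 2: successive nullity increments [1] count blocks of size ≥ k; block sizes are [1].
λ = 4: successive nullity increments [2, 1] count blocks of size ≥ k; block sizes are [2, 1].

Jordan blocks: (2, 1), (4, 2), (4, 1)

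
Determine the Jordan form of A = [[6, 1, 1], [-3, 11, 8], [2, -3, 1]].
J = [[6, 1, 0], [0, 6, 1], [0, 0, 6]]

The characteristic polynomial is det(xI - A) = (x - 6)^3, so the eigenvalues are 6 (algebraic multiplicity 3).

For λ = 6: rank(A - 6I) = 2, rank((A - 6I)^2) = 1, rank((A - 6I)^3) = 0. The eigenspace has dimension 3 - 2 = 1, so there is 1 Jordan block; the rank sequence gives block sizes [3].

Assembling the blocks gives the Jordan form J above.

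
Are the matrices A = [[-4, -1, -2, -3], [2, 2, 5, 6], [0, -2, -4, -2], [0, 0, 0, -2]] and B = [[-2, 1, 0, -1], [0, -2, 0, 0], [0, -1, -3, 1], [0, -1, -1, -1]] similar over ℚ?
Yes.

Two matrices over a field are similar if and only if they have the same invariant factors.

Both A and B have characteristic polynomial (x + 2)^4 and minimal polynomial (x + 2)^3. Computing further, both have invariant factors x + 2, (x + 2)^3. Hence A and B are similar.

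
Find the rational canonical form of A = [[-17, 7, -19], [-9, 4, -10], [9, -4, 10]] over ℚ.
The invariant factors of A (the non-unit diagonal entries of the Smith normal form of xI - A over ℚ[x]) are x(x - 1)(x + 4), each dividing the next. The characteristic polynomial is their product, x(x - 1)(x + 4).

The rational canonical form is the block-diagonal matrix of companion matrices C(f_i):
R = [[0, 0, 0], [1, 0, 4], [0, 1, -3]].

R = [[0, 0, 0], [1, 0, 4], [0, 1, -3]]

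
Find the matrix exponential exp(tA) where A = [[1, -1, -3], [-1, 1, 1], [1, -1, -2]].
e^{tA} = [[-t^2/2 + t + 1, t*(t - 2)/2, t*(t - 3)], [t*(-t - 2)/2, t^2/2 + t + 1, t*(t + 1)], [t, -t, 1 - 2*t]]

A has Jordan form J = [[0, 1, 0], [0, 0, 1], [0, 0, 0]] with A = PJP^{-1}, so e^{tA} = P e^{tJ} P^{-1}.

For a Jordan block J_k(λ), e^{tJ_k(λ)} = e^{λt} · (I + tN + t^2 N^2/2! + ... + t^{k-1} N^{k-1}/(k-1)!) where N is the nilpotent superdiagonal part.

Assembling the blocks and conjugating back gives the entries of e^{tA} as shown above.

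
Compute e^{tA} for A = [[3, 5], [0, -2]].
e^{tA} = [[e^{3*t}, (e^{5*t} - 1)*e^{-2*t}], [0, e^{-2*t}]]

A has Jordan form J = [[-2, 0], [0, 3]] with A = PJP^{-1}, so e^{tA} = P e^{tJ} P^{-1}.

For a Jordan block J_k(λ), e^{tJ_k(λ)} = e^{λt} · (I + tN + t^2 N^2/2! + ... + t^{k-1} N^{k-1}/(k-1)!) where N is the nilpotent superdiagonal part.

Assembling the blocks and conjugating back gives the entries of e^{tA} as shown above.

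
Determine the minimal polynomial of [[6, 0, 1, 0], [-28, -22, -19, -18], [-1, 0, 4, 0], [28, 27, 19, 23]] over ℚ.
The characteristic polynomial factors as (x - 5)^3(x + 4). The minimal polynomial is ∏(x - λ)^{k_λ} where k_λ is the size of the largest Jordan block at λ.

For λ = -4: rank(A + 4I) = 3, and the largest Jordan block has size 1 (the smallest k with rank((A + 4I)^k) = rank((A + 4I)^(k+1))).
For λ = 5: rank(A - 5I) = 2, and the largest Jordan block has size 2 (the smallest k with rank((A - 5I)^k) = rank((A - 5I)^(k+1))).

So m_A(x) = (x - 5)^2(x + 4).

m_A(x) = (x - 5)^2(x + 4)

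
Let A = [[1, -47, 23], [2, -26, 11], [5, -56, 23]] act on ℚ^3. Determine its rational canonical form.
The invariant factors of A (the non-unit diagonal entries of the Smith normal form of xI - A over ℚ[x]) are (x + 3)(x^2 - x - 3), each dividing the next. The characteristic polynomial is their product, (x + 3)(x^2 - x - 3).

The rational canonical form is the block-diagonal matrix of companion matrices C(f_i):
R = [[0, 0, 9], [1, 0, 6], [0, 1, -2]].

Note the characteristic polynomial does not split into linear factors over ℚ, so A has no Jordan form over ℚ; the rational canonical form exists over any field.

R = [[0, 0, 9], [1, 0, 6], [0, 1, -2]]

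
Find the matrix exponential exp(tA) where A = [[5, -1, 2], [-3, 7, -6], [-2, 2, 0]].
A has Jordan form J = [[4, 1, 0], [0, 4, 0], [0, 0, 4]] with A = PJP^{-1}, so e^{tA} = P e^{tJ} P^{-1}.

For a Jordan block J_k(λ), e^{tJ_k(λ)} = e^{λt} · (I + tN + t^2 N^2/2! + ... + t^{k-1} N^{k-1}/(k-1)!) where N is the nilpotent superdiagonal part.

Assembling the blocks and conjugating back gives the entries of e^{tA} as shown above.

e^{tA} = [[(t + 1)*e^{4*t}, -t*e^{4*t}, 2*t*e^{4*t}], [-3*t*e^{4*t}, (3*t + 1)*e^{4*t}, -6*t*e^{4*t}], [-2*t*e^{4*t}, 2*t*e^{4*t}, (1 - 4*t)*e^{4*t}]]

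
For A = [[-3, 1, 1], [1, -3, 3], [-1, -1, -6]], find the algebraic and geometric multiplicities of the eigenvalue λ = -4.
algebraic multiplicity 3, geometric multiplicity 1

The characteristic polynomial is (x + 4)^3, so the factor x + 4 appears with exponent 3: the algebraic multiplicity is 3.

rank(A + 4I) = 2, so the eigenspace has dimension 3 - 2 = 1: the geometric multiplicity is 1.

Since 1 < 3, A is not diagonalizable.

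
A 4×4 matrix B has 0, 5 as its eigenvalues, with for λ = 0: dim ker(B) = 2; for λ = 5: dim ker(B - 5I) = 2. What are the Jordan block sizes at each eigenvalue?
Jordan blocks: (0, 1), (0, 1), (5, 1), (5, 1)

λ = 0: successive nullity increments [2] count blocks of size ≥ k; block sizes are [1, 1].
λ = 5: successive nullity increments [2] count blocks of size ≥ k; block sizes are [1, 1].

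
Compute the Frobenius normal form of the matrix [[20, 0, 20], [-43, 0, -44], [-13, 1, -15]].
R = [[0, 0, 20], [1, 0, -4], [0, 1, 5]]

The invariant factors of A (the non-unit diagonal entries of the Smith normal form of xI - A over ℚ[x]) are (x - 5)(x^2 + 4), each dividing the next. The characteristic polynomial is their product, (x - 5)(x^2 + 4).

The rational canonical form is the block-diagonal matrix of companion matrices C(f_i):
R = [[0, 0, 20], [1, 0, -4], [0, 1, 5]].

Note the characteristic polynomial does not split into linear factors over ℚ, so A has no Jordan form over ℚ; the rational canonical form exists over any field.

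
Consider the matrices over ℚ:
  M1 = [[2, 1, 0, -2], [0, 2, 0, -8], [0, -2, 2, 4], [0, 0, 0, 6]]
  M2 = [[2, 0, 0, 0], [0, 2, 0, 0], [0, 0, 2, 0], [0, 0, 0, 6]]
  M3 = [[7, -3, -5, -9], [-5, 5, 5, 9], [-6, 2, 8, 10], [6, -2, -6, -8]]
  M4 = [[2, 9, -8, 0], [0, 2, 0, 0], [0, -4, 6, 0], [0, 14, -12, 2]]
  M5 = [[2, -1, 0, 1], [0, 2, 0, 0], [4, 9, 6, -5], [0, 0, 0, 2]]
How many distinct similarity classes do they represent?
Characteristic polynomials: χ_{M1} = (x - 6)(x - 2)^3, χ_{M2} = (x - 6)(x - 2)^3, χ_{M3} = (x - 6)(x - 2)^3, χ_{M4} = (x - 6)(x - 2)^3, χ_{M5} = (x - 6)(x - 2)^3.

{M1, M3, M4, M5}: invariant factors x - 2, (x - 6)(x - 2)^2.

{M2}: invariant factors x - 2, x - 2, (x - 6)(x - 2).

Matrices are similar if and only if their invariant-factor lists agree; the partition into similarity classes is {M1, M3, M4, M5}, {M2}.

2 classes: {M1, M3, M4, M5}, {M2}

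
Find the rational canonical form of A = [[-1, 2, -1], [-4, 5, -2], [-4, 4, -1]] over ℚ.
The invariant factors of A (the non-unit diagonal entries of the Smith normal form of xI - A over ℚ[x]) are x - 1, (x - 1)^2, each dividing the next. The characteristic polynomial is their product, (x - 1)^3.

The rational canonical form is the block-diagonal matrix of companion matrices C(f_i):
R = [[1, 0, 0], [0, 0, -1], [0, 1, 2]].

R = [[1, 0, 0], [0, 0, -1], [0, 1, 2]]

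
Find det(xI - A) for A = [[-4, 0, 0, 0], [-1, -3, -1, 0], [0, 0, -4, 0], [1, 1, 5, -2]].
χ_A(x) = (x + 2)(x + 3)(x + 4)^2

xI - A = [[x + 4, 0, 0, 0], [1, x + 3, 1, 0], [0, 0, x + 4, 0], [-1, -1, -5, x + 2]].

Expanding det(xI - A) along the first row:
det(xI - A) = + (x + 4)·det([[x + 3, 1, 0], [0, x + 4, 0], [-1, -5, x + 2]]) - (0)·det([[1, 1, 0], [0, x + 4, 0], [-1, -5, x + 2]]) + (0)·det([[1, x + 3, 0], [0, 0, 0], [-1, -1, x + 2]]) - (0)·det([[1, x + 3, 1], [0, 0, x + 4], [-1, -1, -5]]).

Evaluating gives χ_A(x) = x^4 + 13x^3 + 62x^2 + 128x + 96 = (x + 2)(x + 3)(x + 4)^2.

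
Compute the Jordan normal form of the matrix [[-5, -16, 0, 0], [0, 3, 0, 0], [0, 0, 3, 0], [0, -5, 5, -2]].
J = [[-5, 0, 0, 0], [0, -2, 0, 0], [0, 0, 3, 0], [0, 0, 0, 3]]

The characteristic polynomial is det(xI - A) = (x - 3)^2(x + 2)(x + 5), so the eigenvalues are -5 (algebraic multiplicity 1), -2 (algebraic multiplicity 1), 3 (algebraic multiplicity 2).

For λ = -5: algebraic multiplicity 1 gives one 1×1 block.

For λ = -2: algebraic multiplicity 1 gives one 1×1 block.

For λ = 3: rank(A - 3I) = 2. The eigenspace has dimension 4 - 2 = 2, so there are 2 Jordan blocks; the rank sequence gives block sizes [1, 1].

Assembling the blocks gives the Jordan form J above.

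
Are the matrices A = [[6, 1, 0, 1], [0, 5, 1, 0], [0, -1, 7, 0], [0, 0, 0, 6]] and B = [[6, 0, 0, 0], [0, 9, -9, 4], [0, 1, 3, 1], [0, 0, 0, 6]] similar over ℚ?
Two matrices over a field are similar if and only if they have the same invariant factors.

Both A and B have characteristic polynomial (x - 6)^4 and minimal polynomial (x - 6)^3. Computing further, both have invariant factors x - 6, (x - 6)^3. Hence A and B are similar.

Yes.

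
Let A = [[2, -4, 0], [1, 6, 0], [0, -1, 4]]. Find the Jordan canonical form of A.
The characteristic polynomial is det(xI - A) = (x - 4)^3, so the eigenvalues are 4 (algebraic multiplicity 3).

For λ = 4: rank(A - 4I) = 2, rank((A - 4I)^2) = 1, rank((A - 4I)^3) = 0. The eigenspace has dimension 3 - 2 = 1, so there is 1 Jordan block; the rank sequence gives block sizes [3].

Assembling the blocks gives the Jordan form J above.

J = [[4, 1, 0], [0, 4, 1], [0, 0, 4]]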